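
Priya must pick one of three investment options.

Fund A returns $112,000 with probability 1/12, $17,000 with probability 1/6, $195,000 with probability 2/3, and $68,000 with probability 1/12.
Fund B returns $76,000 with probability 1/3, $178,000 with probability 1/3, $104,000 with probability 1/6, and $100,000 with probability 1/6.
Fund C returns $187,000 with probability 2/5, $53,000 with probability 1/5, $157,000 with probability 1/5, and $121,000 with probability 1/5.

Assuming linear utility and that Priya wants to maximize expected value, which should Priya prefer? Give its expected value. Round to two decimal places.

Fund A ($147,833.33)

Fund A = 1/12 × 112000 + 1/6 × 17000 + 2/3 × 195000 + 1/12 × 68000 = 9333.3333 + 2833.3333 + 130000 + 5666.6667 = 147833.3333
Fund B = 1/3 × 76000 + 1/3 × 178000 + 1/6 × 104000 + 1/6 × 100000 = 25333.3333 + 59333.3333 + 17333.3333 + 16666.6667 = 118666.6667
Fund C = 2/5 × 187000 + 1/5 × 53000 + 1/5 × 157000 + 1/5 × 121000 = 74800 + 10600 + 31400 + 24200 = 141000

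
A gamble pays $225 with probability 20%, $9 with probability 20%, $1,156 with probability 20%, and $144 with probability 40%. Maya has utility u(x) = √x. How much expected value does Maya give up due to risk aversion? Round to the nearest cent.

E[u] = 0.2·√225 + 0.2·√9 + 0.2·√1156 + 0.4·√144 = 0.2·15 + 0.2·3 + 0.2·34 + 0.4·12 = 15.2
CE = (15.2)² = 231.04
Risk premium = EV − CE = 335.6 − 231.04 = 104.56

$104.56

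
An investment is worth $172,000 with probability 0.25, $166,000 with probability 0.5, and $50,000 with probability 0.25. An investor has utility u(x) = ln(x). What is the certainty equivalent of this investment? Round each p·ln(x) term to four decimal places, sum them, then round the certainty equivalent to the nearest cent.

E[u] = 0.25·ln(172000) + 0.5·ln(166000) + 0.25·ln(50000) = 3.0138 + 6.0099 + 2.7049 = 11.7286
CE = e^11.7286 ≈ 124069.85

$124,069.85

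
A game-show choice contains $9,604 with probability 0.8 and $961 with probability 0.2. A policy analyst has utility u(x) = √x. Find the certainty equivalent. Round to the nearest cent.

E[u] = 0.8·√9604 + 0.2·√961 = 0.8·98 + 0.2·31 = 84.6
CE = (84.6)² = 7157.16

$7,157.16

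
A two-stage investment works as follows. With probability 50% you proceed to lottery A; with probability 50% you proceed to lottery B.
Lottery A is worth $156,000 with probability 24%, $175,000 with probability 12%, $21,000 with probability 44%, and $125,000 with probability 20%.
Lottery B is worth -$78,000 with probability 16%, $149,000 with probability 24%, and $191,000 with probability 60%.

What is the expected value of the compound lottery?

$115,280

EV(A) = 0.24 × 156000 + 0.12 × 175000 + 0.44 × 21000 + 0.2 × 125000 = 37440 + 21000 + 9240 + 25000 = 92680
EV(B) = 0.16 × (-78000) + 0.24 × 149000 + 0.6 × 191000 = -12480 + 35760 + 114600 = 137880
Overall = 0.5 × 92680 + 0.5 × 137880 = 46340 + 68940 = 115280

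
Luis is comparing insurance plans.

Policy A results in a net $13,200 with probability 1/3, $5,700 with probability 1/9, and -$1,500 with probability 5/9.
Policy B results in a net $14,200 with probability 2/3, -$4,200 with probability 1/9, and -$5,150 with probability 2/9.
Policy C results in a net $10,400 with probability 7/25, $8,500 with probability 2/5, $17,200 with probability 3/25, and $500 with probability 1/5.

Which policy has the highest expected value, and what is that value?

Policy A = 1/3 × 13200 + 1/9 × 5700 + 5/9 × (-1500) = 4400 + 633.3333 − 833.3333 = 4200
Policy B = 2/3 × 14200 + 1/9 × (-4200) + 2/9 × (-5150) = 9466.6667 − 466.6667 − 1144.4444 = 7855.5556
Policy C = 7/25 × 10400 + 2/5 × 8500 + 3/25 × 17200 + 1/5 × 500 = 2912 + 3400 + 2064 + 100 = 8476

Policy C ($8,476)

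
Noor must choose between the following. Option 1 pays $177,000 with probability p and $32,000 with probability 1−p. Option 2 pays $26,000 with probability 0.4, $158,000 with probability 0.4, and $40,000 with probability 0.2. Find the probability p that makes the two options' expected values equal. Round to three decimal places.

p = 0.342

EV(Option 2) = 0.4 × 26000 + 0.4 × 158000 + 0.2 × 40000 = 10400 + 63200 + 8000 = 81600
p·177000 + (1−p)·32000 = 81600
145000p + 32000 = 81600
p = (81600 − 32000) / 145000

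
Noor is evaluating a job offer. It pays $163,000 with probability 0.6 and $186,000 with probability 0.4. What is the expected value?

$172,200

EV = 0.6 × 163000 + 0.4 × 186000 = 97800 + 74400 = 172200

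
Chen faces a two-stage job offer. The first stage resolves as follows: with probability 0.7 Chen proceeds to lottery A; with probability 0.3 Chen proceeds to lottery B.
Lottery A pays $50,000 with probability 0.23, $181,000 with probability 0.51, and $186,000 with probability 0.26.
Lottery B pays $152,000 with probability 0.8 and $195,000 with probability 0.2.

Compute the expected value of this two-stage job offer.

EV(A) = 0.23 × 50000 + 0.51 × 181000 + 0.26 × 186000 = 11500 + 92310 + 48360 = 152170
EV(B) = 0.8 × 152000 + 0.2 × 195000 = 121600 + 39000 = 160600
Overall = 0.7 × 152170 + 0.3 × 160600 = 106519 + 48180 = 154699

$154,699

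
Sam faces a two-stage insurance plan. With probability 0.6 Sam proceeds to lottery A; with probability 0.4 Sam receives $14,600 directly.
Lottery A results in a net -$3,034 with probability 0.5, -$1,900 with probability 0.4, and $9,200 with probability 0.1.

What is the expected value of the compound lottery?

EV(A) = 0.5 × (-3034) + 0.4 × (-1900) + 0.1 × 9200 = -1517 − 760 + 920 = -1357
Branch B: 14600 (certain)
Overall = 0.6 × (-1357) + 0.4 × 14600 = -814.2 + 5840 = 5025.8

$5,025.80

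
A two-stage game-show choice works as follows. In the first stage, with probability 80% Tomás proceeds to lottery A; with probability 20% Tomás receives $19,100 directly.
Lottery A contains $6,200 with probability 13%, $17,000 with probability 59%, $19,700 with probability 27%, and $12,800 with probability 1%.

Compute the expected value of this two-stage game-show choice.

EV(A) = 0.13 × 6200 + 0.59 × 17000 + 0.27 × 19700 + 0.01 × 12800 = 806 + 10030 + 5319 + 128 = 16283
Branch B: 19100 (certain)
Overall = 0.8 × 16283 + 0.2 × 19100 = 13026.4 + 3820 = 16846.4

$16,846.40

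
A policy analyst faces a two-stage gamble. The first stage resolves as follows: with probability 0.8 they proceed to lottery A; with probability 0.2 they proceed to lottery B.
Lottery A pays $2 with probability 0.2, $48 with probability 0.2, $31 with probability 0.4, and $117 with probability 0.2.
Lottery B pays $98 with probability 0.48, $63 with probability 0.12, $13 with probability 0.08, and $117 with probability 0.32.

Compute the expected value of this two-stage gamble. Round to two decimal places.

EV(A) = 0.2 × 2 + 0.2 × 48 + 0.4 × 31 + 0.2 × 117 = 0.4 + 9.6 + 12.4 + 23.4 = 45.8
EV(B) = 0.48 × 98 + 0.12 × 63 + 0.08 × 13 + 0.32 × 117 = 47.04 + 7.56 + 1.04 + 37.44 = 93.08
Overall = 0.8 × 45.8 + 0.2 × 93.08 = 36.64 + 18.616 = 55.256

$55.26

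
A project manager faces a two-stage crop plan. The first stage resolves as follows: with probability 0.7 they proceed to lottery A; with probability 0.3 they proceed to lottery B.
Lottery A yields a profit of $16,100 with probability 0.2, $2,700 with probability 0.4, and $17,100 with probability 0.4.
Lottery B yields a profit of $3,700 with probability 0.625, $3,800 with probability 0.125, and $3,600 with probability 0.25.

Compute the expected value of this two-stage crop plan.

EV(A) = 0.2 × 16100 + 0.4 × 2700 + 0.4 × 17100 = 3220 + 1080 + 6840 = 11140
EV(B) = 0.625 × 3700 + 0.125 × 3800 + 0.25 × 3600 = 2312.5 + 475 + 900 = 3687.5
Overall = 0.7 × 11140 + 0.3 × 3687.5 = 7798 + 1106.25 = 8904.25

$8,904.25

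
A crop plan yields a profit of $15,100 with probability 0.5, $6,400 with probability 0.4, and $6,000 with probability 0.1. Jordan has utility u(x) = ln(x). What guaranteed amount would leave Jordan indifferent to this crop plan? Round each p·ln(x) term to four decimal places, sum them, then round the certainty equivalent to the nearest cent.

E[u] = 0.5·ln(15100) + 0.4·ln(6400) + 0.1·ln(6000) = 4.8112 + 3.5056 + 0.8700 = 9.1868
CE = e^9.1868 ≈ 9767.35

$9,767.35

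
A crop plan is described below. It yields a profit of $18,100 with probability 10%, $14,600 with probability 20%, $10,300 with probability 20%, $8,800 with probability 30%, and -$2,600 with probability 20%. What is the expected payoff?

$8,910

EV = 0.1 × 18100 + 0.2 × 14600 + 0.2 × 10300 + 0.3 × 8800 + 0.2 × (-2600) = 1810 + 2920 + 2060 + 2640 − 520 = 8910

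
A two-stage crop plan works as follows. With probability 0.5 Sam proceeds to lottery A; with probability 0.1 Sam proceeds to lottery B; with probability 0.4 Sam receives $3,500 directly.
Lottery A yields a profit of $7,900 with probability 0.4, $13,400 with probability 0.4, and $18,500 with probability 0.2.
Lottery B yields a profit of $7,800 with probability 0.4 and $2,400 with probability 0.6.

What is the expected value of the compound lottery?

$7,966

EV(A) = 0.4 × 7900 + 0.4 × 13400 + 0.2 × 18500 = 3160 + 5360 + 3700 = 12220
EV(B) = 0.4 × 7800 + 0.6 × 2400 = 3120 + 1440 = 4560
Branch C: 3500 (certain)
Overall = 0.5 × 12220 + 0.1 × 4560 + 0.4 × 3500 = 6110 + 456 + 1400 = 7966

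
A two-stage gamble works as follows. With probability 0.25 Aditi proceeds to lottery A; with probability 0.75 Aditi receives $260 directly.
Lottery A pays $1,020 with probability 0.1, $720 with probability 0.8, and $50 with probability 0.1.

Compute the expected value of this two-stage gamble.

EV(A) = 0.1 × 1020 + 0.8 × 720 + 0.1 × 50 = 102 + 576 + 5 = 683
Branch B: 260 (certain)
Overall = 0.25 × 683 + 0.75 × 260 = 170.75 + 195 = 365.75

$365.75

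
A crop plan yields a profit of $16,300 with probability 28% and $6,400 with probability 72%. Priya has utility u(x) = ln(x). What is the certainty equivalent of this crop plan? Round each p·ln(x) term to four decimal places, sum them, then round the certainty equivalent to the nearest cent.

E[u] = 0.28·ln(16300) + 0.72·ln(6400) = 2.7157 + 6.3101 = 9.0258
CE = e^9.0258 ≈ 8314.86

$8,314.86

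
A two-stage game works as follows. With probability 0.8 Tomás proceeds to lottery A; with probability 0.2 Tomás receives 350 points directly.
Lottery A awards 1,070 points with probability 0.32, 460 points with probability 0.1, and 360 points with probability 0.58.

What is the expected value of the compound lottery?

EV(A) = 0.32 × 1070 + 0.1 × 460 + 0.58 × 360 = 342.4 + 46 + 208.8 = 597.2
Branch B: 350 (certain)
Overall = 0.8 × 597.2 + 0.2 × 350 = 477.76 + 70 = 547.76

547.76 points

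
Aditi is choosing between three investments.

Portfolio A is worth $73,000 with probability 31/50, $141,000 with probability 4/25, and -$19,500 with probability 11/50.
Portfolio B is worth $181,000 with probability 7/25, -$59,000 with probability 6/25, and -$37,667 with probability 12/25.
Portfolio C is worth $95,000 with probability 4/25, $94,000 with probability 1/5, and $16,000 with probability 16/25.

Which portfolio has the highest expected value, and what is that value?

Portfolio A ($63,530)

Portfolio A = 31/50 × 73000 + 4/25 × 141000 + 11/50 × (-19500) = 45260 + 22560 − 4290 = 63530
Portfolio B = 7/25 × 181000 + 6/25 × (-59000) + 12/25 × (-37667) = 50680 − 14160 − 18080.16 = 18439.84
Portfolio C = 4/25 × 95000 + 1/5 × 94000 + 16/25 × 16000 = 15200 + 18800 + 10240 = 44240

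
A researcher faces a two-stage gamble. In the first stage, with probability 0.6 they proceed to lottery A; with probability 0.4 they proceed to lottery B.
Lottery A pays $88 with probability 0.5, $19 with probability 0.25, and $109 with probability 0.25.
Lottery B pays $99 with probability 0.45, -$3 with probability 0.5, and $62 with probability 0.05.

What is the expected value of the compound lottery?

EV(A) = 0.5 × 88 + 0.25 × 19 + 0.25 × 109 = 44 + 4.75 + 27.25 = 76
EV(B) = 0.45 × 99 + 0.5 × (-3) + 0.05 × 62 = 44.55 − 1.5 + 3.1 = 46.15
Overall = 0.6 × 76 + 0.4 × 46.15 = 45.6 + 18.46 = 64.06

$64.06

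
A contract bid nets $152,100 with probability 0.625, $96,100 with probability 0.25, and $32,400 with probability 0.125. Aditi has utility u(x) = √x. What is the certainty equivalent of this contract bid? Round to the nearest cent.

$118,164.06

E[u] = 0.625·√152100 + 0.25·√96100 + 0.125·√32400 = 0.625·390 + 0.25·310 + 0.125·180 = 343.75
CE = (343.75)² = 118164.0625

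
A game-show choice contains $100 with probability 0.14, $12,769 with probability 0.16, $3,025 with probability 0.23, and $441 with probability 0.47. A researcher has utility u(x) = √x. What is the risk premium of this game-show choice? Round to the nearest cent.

E[u] = 0.14·√100 + 0.16·√12769 + 0.23·√3025 + 0.47·√441 = 0.14·10 + 0.16·113 + 0.23·55 + 0.47·21 = 42
CE = (42)² = 1764
Risk premium = EV − CE = 2960.06 − 1764 = 1196.06

$1,196.06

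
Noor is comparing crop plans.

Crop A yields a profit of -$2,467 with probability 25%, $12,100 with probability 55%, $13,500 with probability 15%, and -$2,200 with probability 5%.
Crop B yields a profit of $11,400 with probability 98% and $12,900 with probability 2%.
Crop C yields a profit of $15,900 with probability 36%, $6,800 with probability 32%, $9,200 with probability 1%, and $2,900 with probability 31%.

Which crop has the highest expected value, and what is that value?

Crop A = 0.25 × (-2467) + 0.55 × 12100 + 0.15 × 13500 + 0.05 × (-2200) = -616.75 + 6655 + 2025 − 110 = 7953.25
Crop B = 0.98 × 11400 + 0.02 × 12900 = 11172 + 258 = 11430
Crop C = 0.36 × 15900 + 0.32 × 6800 + 0.01 × 9200 + 0.31 × 2900 = 5724 + 2176 + 92 + 899 = 8891

Crop B ($11,430)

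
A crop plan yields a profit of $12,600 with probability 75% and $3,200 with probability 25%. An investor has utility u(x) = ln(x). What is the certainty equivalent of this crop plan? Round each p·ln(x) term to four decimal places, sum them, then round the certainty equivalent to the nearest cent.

E[u] = 0.75·ln(12600) + 0.25·ln(3200) = 7.0811 + 2.0177 = 9.0988
CE = e^9.0988 ≈ 8944.55

$8,944.55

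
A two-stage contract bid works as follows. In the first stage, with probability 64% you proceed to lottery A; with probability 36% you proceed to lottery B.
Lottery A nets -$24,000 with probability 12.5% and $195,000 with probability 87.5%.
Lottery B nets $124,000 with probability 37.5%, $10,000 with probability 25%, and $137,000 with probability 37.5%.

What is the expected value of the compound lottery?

$143,415

EV(A) = 0.125 × (-24000) + 0.875 × 195000 = -3000 + 170625 = 167625
EV(B) = 0.375 × 124000 + 0.25 × 10000 + 0.375 × 137000 = 46500 + 2500 + 51375 = 100375
Overall = 0.64 × 167625 + 0.36 × 100375 = 107280 + 36135 = 143415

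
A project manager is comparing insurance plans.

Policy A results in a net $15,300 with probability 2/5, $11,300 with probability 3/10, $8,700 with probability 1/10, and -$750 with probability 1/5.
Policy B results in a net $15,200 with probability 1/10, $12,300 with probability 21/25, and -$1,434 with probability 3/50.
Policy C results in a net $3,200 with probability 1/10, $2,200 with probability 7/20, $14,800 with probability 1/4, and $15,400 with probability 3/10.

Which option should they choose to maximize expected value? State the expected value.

Policy B ($11,765.96)

Policy A = 2/5 × 15300 + 3/10 × 11300 + 1/10 × 8700 + 1/5 × (-750) = 6120 + 3390 + 870 − 150 = 10230
Policy B = 1/10 × 15200 + 21/25 × 12300 + 3/50 × (-1434) = 1520 + 10332 − 86.04 = 11765.96
Policy C = 1/10 × 3200 + 7/20 × 2200 + 1/4 × 14800 + 3/10 × 15400 = 320 + 770 + 3700 + 4620 = 9410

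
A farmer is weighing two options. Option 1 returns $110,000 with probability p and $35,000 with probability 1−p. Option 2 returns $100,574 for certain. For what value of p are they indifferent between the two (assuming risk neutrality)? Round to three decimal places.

p = 0.874

p·110000 + (1−p)·35000 = 100574
75000p + 35000 = 100574
p = (100574 − 35000) / 75000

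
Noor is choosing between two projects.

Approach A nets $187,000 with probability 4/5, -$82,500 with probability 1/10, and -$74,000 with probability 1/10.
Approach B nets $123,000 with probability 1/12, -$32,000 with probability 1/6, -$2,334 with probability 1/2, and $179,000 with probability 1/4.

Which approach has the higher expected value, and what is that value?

Approach A ($133,950)

Approach A = 4/5 × 187000 + 1/10 × (-82500) + 1/10 × (-74000) = 149600 − 8250 − 7400 = 133950
Approach B = 1/12 × 123000 + 1/6 × (-32000) + 1/2 × (-2334) + 1/4 × 179000 = 10250 − 5333.3333 − 1167 + 44750 = 48499.6667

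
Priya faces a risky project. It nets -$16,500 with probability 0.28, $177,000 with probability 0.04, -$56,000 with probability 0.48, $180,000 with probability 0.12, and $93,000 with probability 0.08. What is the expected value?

$4,620

EV = 0.28 × (-16500) + 0.04 × 177000 + 0.48 × (-56000) + 0.12 × 180000 + 0.08 × 93000 = -4620 + 7080 − 26880 + 21600 + 7440 = 4620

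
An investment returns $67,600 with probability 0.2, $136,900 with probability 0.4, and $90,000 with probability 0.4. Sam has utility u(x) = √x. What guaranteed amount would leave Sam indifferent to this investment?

$102,400

E[u] = 0.2·√67600 + 0.4·√136900 + 0.4·√90000 = 0.2·260 + 0.4·370 + 0.4·300 = 320
CE = (320)² = 102400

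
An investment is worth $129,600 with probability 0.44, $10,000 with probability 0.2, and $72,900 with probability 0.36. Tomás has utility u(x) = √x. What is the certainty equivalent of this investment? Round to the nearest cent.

E[u] = 0.44·√129600 + 0.2·√10000 + 0.36·√72900 = 0.44·360 + 0.2·100 + 0.36·270 = 275.6
CE = (275.6)² = 75955.36

$75,955.36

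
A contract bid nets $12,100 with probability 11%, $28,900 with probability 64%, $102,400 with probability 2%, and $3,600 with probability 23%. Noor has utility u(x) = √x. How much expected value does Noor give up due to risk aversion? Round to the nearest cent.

E[u] = 0.11·√12100 + 0.64·√28900 + 0.02·√102400 + 0.23·√3600 = 0.11·110 + 0.64·170 + 0.02·320 + 0.23·60 = 141.1
CE = (141.1)² = 19909.21
Risk premium = EV − CE = 22703 − 19909.21 = 2793.79

$2,793.79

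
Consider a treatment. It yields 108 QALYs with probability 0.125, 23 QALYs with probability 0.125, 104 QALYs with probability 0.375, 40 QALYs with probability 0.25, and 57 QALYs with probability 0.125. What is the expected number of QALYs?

72.5 QALYs

EV = 0.125 × 108 + 0.125 × 23 + 0.375 × 104 + 0.25 × 40 + 0.125 × 57 = 13.5 + 2.875 + 39 + 10 + 7.125 = 72.5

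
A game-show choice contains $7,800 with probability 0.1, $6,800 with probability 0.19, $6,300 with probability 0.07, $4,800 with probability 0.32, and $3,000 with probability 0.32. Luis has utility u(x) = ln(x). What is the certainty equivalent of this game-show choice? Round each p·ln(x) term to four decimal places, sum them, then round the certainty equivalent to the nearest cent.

$4,720.64

E[u] = 0.1·ln(7800) + 0.19·ln(6800) + 0.07·ln(6300) + 0.32·ln(4800) + 0.32·ln(3000) = 0.8962 + 1.6767 + 0.6124 + 2.7124 + 2.5620 = 8.4597
CE = e^8.4597 ≈ 4720.64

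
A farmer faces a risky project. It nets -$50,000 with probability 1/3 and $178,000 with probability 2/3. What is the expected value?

$102,000

EV = 1/3 × (-50000) + 2/3 × 178000 = -16666.6667 + 118666.6667 = 102000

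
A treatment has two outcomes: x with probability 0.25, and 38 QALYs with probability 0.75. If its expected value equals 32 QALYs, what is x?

x = 14 QALYs

0.25·x + 0.75·38 = 32
0.25·x = 32 − 28.5 = 3.5
x = 3.5 / 0.25 = 14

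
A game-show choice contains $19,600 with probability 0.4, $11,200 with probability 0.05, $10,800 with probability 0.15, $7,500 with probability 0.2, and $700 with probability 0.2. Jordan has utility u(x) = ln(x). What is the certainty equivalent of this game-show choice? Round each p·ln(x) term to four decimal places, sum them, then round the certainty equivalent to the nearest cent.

$7,385.69

E[u] = 0.4·ln(19600) + 0.05·ln(11200) + 0.15·ln(10800) + 0.2·ln(7500) + 0.2·ln(700) = 3.9533 + 0.4662 + 1.3931 + 1.7845 + 1.3102 = 8.9073
CE = e^8.9073 ≈ 7385.69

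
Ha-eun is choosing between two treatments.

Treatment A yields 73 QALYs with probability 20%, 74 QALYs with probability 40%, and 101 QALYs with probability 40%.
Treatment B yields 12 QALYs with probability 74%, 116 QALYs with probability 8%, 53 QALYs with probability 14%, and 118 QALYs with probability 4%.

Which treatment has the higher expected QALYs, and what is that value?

Treatment A = 0.2 × 73 + 0.4 × 74 + 0.4 × 101 = 14.6 + 29.6 + 40.4 = 84.6
Treatment B = 0.74 × 12 + 0.08 × 116 + 0.14 × 53 + 0.04 × 118 = 8.88 + 9.28 + 7.42 + 4.72 = 30.3

Treatment A (84.6 QALYs)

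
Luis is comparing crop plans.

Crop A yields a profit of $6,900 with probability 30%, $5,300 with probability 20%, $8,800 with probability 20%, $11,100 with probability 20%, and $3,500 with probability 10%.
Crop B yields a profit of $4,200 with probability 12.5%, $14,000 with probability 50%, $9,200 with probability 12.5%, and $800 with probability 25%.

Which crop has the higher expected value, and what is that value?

Crop B ($8,875)

Crop A = 0.3 × 6900 + 0.2 × 5300 + 0.2 × 8800 + 0.2 × 11100 + 0.1 × 3500 = 2070 + 1060 + 1760 + 2220 + 350 = 7460
Crop B = 0.125 × 4200 + 0.5 × 14000 + 0.125 × 9200 + 0.25 × 800 = 525 + 7000 + 1150 + 200 = 8875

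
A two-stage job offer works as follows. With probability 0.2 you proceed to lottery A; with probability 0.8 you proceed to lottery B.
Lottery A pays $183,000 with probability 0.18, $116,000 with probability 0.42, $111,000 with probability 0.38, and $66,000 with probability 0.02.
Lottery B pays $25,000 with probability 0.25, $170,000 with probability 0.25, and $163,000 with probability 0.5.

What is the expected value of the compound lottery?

EV(A) = 0.18 × 183000 + 0.42 × 116000 + 0.38 × 111000 + 0.02 × 66000 = 32940 + 48720 + 42180 + 1320 = 125160
EV(B) = 0.25 × 25000 + 0.25 × 170000 + 0.5 × 163000 = 6250 + 42500 + 81500 = 130250
Overall = 0.2 × 125160 + 0.8 × 130250 = 25032 + 104200 = 129232

$129,232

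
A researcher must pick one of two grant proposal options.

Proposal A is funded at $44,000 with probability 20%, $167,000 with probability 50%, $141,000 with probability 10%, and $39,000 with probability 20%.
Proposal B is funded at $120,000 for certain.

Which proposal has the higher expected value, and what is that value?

Proposal A = 0.2 × 44000 + 0.5 × 167000 + 0.1 × 141000 + 0.2 × 39000 = 8800 + 83500 + 14100 + 7800 = 114200
Proposal B: 120000 (certain)

Proposal B ($120,000)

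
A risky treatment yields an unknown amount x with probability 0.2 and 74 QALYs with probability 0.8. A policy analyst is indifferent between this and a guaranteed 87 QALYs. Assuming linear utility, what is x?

x = 139 QALYs

0.2·x + 0.8·74 = 87
0.2·x = 87 − 59.2 = 27.8
x = 27.8 / 0.2 = 139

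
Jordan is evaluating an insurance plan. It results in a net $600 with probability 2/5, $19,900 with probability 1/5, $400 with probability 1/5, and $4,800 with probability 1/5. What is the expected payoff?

EV = 2/5 × 600 + 1/5 × 19900 + 1/5 × 400 + 1/5 × 4800 = 240 + 3980 + 80 + 960 = 5260

$5,260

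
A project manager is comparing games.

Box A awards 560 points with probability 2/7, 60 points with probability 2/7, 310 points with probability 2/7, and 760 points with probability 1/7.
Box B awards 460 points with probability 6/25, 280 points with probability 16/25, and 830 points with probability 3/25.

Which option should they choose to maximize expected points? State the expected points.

Box A = 2/7 × 560 + 2/7 × 60 + 2/7 × 310 + 1/7 × 760 = 160 + 17.1429 + 88.5714 + 108.5714 = 374.2857
Box B = 6/25 × 460 + 16/25 × 280 + 3/25 × 830 = 110.4 + 179.2 + 99.6 = 389.2

Box B (389.2 points)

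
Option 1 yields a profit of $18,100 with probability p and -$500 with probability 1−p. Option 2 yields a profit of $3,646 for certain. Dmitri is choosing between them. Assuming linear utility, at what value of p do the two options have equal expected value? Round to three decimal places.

p = 0.223

p·18100 + (1−p)·(-500) = 3646
18600p − 500 = 3646
p = (3646 + 500) / 18600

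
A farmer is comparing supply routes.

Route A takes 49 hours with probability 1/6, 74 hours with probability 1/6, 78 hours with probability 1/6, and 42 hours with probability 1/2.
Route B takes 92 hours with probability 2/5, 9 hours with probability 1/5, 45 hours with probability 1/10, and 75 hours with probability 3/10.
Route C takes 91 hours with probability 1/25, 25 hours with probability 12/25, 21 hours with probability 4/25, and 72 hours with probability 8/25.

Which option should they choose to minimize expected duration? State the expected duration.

Route A = 1/6 × 49 + 1/6 × 74 + 1/6 × 78 + 1/2 × 42 = 8.1667 + 12.3333 + 13 + 21 = 54.5
Route B = 2/5 × 92 + 1/5 × 9 + 1/10 × 45 + 3/10 × 75 = 36.8 + 1.8 + 4.5 + 22.5 = 65.6
Route C = 1/25 × 91 + 12/25 × 25 + 4/25 × 21 + 8/25 × 72 = 3.64 + 12 + 3.36 + 23.04 = 42.04

Route C (42.04 hours)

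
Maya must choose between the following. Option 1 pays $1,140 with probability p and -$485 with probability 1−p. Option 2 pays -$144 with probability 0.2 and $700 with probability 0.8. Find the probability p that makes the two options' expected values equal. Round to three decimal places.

p = 0.625

EV(Option 2) = 0.2 × (-144) + 0.8 × 700 = -28.8 + 560 = 531.2
p·1140 + (1−p)·(-485) = 531.2
1625p − 485 = 531.2
p = (531.2 + 485) / 1625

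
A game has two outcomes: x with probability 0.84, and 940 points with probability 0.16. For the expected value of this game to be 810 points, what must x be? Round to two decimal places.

x = 785.24 points

0.84·x + 0.16·940 = 810
0.84·x = 810 − 150.4 = 659.6
x = 659.6 / 0.84 = 785.2381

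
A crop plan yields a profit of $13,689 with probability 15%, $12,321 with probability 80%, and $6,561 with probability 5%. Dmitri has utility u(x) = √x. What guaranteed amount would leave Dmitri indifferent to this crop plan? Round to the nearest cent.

E[u] = 0.15·√13689 + 0.8·√12321 + 0.05·√6561 = 0.15·117 + 0.8·111 + 0.05·81 = 110.4
CE = (110.4)² = 12188.16

$12,188.16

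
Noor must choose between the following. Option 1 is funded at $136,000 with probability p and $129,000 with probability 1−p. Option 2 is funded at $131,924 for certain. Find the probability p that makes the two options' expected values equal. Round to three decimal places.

p = 0.418

p·136000 + (1−p)·129000 = 131924
7000p + 129000 = 131924
p = (131924 − 129000) / 7000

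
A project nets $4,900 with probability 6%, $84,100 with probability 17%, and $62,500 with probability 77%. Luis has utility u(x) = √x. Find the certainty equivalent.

E[u] = 0.06·√4900 + 0.17·√84100 + 0.77·√62500 = 0.06·70 + 0.17·290 + 0.77·250 = 246
CE = (246)² = 60516

$60,516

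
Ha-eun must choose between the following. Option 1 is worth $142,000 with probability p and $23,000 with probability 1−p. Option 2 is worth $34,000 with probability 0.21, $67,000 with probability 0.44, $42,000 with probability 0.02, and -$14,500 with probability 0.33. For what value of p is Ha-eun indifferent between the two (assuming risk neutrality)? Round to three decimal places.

EV(Option 2) = 0.21 × 34000 + 0.44 × 67000 + 0.02 × 42000 + 0.33 × (-14500) = 7140 + 29480 + 840 − 4785 = 32675
p·142000 + (1−p)·23000 = 32675
119000p + 23000 = 32675
p = (32675 − 23000) / 119000

p = 0.081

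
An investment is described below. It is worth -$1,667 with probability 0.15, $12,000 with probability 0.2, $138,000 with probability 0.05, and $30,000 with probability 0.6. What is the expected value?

EV = 0.15 × (-1667) + 0.2 × 12000 + 0.05 × 138000 + 0.6 × 30000 = -250.05 + 2400 + 6900 + 18000 = 27049.95

$27,049.95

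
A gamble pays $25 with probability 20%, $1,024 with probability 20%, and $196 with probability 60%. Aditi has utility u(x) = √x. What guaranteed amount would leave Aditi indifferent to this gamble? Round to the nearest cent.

E[u] = 0.2·√25 + 0.2·√1024 + 0.6·√196 = 0.2·5 + 0.2·32 + 0.6·14 = 15.8
CE = (15.8)² = 249.64

$249.64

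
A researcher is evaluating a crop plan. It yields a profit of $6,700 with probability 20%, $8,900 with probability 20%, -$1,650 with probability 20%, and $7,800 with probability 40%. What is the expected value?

$5,910

EV = 0.2 × 6700 + 0.2 × 8900 + 0.2 × (-1650) + 0.4 × 7800 = 1340 + 1780 − 330 + 3120 = 5910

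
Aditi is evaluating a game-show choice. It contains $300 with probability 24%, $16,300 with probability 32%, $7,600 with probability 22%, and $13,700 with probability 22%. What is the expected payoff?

EV = 0.24 × 300 + 0.32 × 16300 + 0.22 × 7600 + 0.22 × 13700 = 72 + 5216 + 1672 + 3014 = 9974

$9,974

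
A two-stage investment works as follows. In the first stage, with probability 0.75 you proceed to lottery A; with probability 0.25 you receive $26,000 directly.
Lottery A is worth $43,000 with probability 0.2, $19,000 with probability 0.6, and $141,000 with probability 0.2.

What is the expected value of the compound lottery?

EV(A) = 0.2 × 43000 + 0.6 × 19000 + 0.2 × 141000 = 8600 + 11400 + 28200 = 48200
Branch B: 26000 (certain)
Overall = 0.75 × 48200 + 0.25 × 26000 = 36150 + 6500 = 42650

$42,650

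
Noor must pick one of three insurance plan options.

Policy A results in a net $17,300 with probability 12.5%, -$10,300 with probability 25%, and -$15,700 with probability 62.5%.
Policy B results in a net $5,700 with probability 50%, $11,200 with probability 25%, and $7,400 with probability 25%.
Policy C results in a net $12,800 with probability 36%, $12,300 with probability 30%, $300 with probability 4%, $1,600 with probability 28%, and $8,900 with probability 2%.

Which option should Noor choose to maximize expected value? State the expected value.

Policy A = 0.125 × 17300 + 0.25 × (-10300) + 0.625 × (-15700) = 2162.5 − 2575 − 9812.5 = -10225
Policy B = 0.5 × 5700 + 0.25 × 11200 + 0.25 × 7400 = 2850 + 2800 + 1850 = 7500
Policy C = 0.36 × 12800 + 0.3 × 12300 + 0.04 × 300 + 0.28 × 1600 + 0.02 × 8900 = 4608 + 3690 + 12 + 448 + 178 = 8936

Policy C ($8,936)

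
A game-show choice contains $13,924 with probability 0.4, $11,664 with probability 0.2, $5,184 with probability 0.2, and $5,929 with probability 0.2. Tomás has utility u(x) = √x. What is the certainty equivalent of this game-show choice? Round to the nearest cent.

E[u] = 0.4·√13924 + 0.2·√11664 + 0.2·√5184 + 0.2·√5929 = 0.4·118 + 0.2·108 + 0.2·72 + 0.2·77 = 98.6
CE = (98.6)² = 9721.96

$9,721.96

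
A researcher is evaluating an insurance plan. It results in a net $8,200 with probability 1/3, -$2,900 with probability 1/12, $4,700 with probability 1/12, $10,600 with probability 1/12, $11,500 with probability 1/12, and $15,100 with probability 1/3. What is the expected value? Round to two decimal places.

EV = 1/3 × 8200 + 1/12 × (-2900) + 1/12 × 4700 + 1/12 × 10600 + 1/12 × 11500 + 1/3 × 15100 = 2733.3333 − 241.6667 + 391.6667 + 883.3333 + 958.3333 + 5033.3333 = 9758.3333

$9,758.33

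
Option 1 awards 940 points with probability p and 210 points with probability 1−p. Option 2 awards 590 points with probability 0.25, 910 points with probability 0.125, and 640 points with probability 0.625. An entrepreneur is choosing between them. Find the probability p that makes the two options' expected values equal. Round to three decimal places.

EV(Option 2) = 0.25 × 590 + 0.125 × 910 + 0.625 × 640 = 147.5 + 113.75 + 400 = 661.25
p·940 + (1−p)·210 = 661.25
730p + 210 = 661.25
p = (661.25 − 210) / 730

p = 0.618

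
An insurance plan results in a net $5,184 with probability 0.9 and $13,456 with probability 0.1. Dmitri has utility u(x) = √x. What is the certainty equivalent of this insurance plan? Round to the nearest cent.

$5,836.96

E[u] = 0.9·√5184 + 0.1·√13456 = 0.9·72 + 0.1·116 = 76.4
CE = (76.4)² = 5836.96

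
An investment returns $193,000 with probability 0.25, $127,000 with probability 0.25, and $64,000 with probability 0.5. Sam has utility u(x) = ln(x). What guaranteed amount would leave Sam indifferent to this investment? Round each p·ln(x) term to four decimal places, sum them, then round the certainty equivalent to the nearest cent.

$100,097.50

E[u] = 0.25·ln(193000) + 0.25·ln(127000) + 0.5·ln(64000) = 3.0426 + 2.9380 + 5.5333 = 11.5139
CE = e^11.5139 ≈ 100097.50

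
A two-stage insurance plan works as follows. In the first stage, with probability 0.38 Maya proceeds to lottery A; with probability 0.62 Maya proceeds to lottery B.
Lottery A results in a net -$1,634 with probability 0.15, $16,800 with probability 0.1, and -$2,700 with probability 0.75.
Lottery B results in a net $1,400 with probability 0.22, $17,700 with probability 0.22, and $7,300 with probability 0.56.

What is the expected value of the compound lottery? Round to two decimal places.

EV(A) = 0.15 × (-1634) + 0.1 × 16800 + 0.75 × (-2700) = -245.1 + 1680 − 2025 = -590.1
EV(B) = 0.22 × 1400 + 0.22 × 17700 + 0.56 × 7300 = 308 + 3894 + 4088 = 8290
Overall = 0.38 × (-590.1) + 0.62 × 8290 = -224.238 + 5139.8 = 4915.562

$4,915.56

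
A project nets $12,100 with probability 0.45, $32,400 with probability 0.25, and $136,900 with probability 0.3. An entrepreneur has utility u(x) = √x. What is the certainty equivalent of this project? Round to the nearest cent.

E[u] = 0.45·√12100 + 0.25·√32400 + 0.3·√136900 = 0.45·110 + 0.25·180 + 0.3·370 = 205.5
CE = (205.5)² = 42230.25

$42,230.25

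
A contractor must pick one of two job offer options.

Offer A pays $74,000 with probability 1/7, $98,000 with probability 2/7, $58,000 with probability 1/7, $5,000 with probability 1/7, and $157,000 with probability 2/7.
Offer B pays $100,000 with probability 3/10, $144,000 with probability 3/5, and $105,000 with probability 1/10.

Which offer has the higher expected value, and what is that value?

Offer A = 1/7 × 74000 + 2/7 × 98000 + 1/7 × 58000 + 1/7 × 5000 + 2/7 × 157000 = 10571.4286 + 28000 + 8285.7143 + 714.2857 + 44857.1429 = 92428.5714
Offer B = 3/10 × 100000 + 3/5 × 144000 + 1/10 × 105000 = 30000 + 86400 + 10500 = 126900

Offer B ($126,900)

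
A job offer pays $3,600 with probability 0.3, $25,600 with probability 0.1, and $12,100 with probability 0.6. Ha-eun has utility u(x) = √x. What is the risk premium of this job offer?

E[u] = 0.3·√3600 + 0.1·√25600 + 0.6·√12100 = 0.3·60 + 0.1·160 + 0.6·110 = 100
CE = (100)² = 10000
Risk premium = EV − CE = 10900 − 10000 = 900

$900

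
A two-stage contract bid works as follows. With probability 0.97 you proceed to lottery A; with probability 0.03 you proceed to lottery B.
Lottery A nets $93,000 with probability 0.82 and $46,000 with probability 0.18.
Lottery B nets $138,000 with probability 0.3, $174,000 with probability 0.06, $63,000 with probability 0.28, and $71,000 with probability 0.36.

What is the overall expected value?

$84,855

EV(A) = 0.82 × 93000 + 0.18 × 46000 = 76260 + 8280 = 84540
EV(B) = 0.3 × 138000 + 0.06 × 174000 + 0.28 × 63000 + 0.36 × 71000 = 41400 + 10440 + 17640 + 25560 = 95040
Overall = 0.97 × 84540 + 0.03 × 95040 = 82003.8 + 2851.2 = 84855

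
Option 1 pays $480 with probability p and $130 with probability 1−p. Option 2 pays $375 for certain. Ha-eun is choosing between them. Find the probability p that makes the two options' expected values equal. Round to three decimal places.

p = 0.700

p·480 + (1−p)·130 = 375
350p + 130 = 375
p = (375 − 130) / 350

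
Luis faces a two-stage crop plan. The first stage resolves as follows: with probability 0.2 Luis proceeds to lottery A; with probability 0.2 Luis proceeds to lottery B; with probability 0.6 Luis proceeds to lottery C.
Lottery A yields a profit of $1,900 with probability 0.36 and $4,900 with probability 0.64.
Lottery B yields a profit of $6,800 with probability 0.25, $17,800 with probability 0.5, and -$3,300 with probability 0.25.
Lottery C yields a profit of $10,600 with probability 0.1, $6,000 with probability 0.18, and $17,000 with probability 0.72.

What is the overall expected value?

EV(A) = 0.36 × 1900 + 0.64 × 4900 = 684 + 3136 = 3820
EV(B) = 0.25 × 6800 + 0.5 × 17800 + 0.25 × (-3300) = 1700 + 8900 − 825 = 9775
EV(C) = 0.1 × 10600 + 0.18 × 6000 + 0.72 × 17000 = 1060 + 1080 + 12240 = 14380
Overall = 0.2 × 3820 + 0.2 × 9775 + 0.6 × 14380 = 764 + 1955 + 8628 = 11347

$11,347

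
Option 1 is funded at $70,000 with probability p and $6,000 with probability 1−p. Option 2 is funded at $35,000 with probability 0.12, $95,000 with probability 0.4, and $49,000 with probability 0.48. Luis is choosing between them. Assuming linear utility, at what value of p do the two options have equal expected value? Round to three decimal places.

EV(Option 2) = 0.12 × 35000 + 0.4 × 95000 + 0.48 × 49000 = 4200 + 38000 + 23520 = 65720
p·70000 + (1−p)·6000 = 65720
64000p + 6000 = 65720
p = (65720 − 6000) / 64000

p = 0.933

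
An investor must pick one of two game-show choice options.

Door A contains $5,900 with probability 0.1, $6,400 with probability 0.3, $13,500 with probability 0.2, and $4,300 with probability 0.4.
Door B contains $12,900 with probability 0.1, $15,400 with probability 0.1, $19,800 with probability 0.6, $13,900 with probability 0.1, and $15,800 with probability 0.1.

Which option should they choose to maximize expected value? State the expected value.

Door A = 0.1 × 5900 + 0.3 × 6400 + 0.2 × 13500 + 0.4 × 4300 = 590 + 1920 + 2700 + 1720 = 6930
Door B = 0.1 × 12900 + 0.1 × 15400 + 0.6 × 19800 + 0.1 × 13900 + 0.1 × 15800 = 1290 + 1540 + 11880 + 1390 + 1580 = 17680

Door B ($17,680)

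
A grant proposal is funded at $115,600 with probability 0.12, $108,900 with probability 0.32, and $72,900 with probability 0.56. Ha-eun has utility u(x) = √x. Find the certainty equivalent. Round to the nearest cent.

E[u] = 0.12·√115600 + 0.32·√108900 + 0.56·√72900 = 0.12·340 + 0.32·330 + 0.56·270 = 297.6
CE = (297.6)² = 88565.76

$88,565.76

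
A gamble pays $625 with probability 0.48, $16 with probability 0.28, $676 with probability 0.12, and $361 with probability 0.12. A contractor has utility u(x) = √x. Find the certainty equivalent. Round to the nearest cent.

E[u] = 0.48·√625 + 0.28·√16 + 0.12·√676 + 0.12·√361 = 0.48·25 + 0.28·4 + 0.12·26 + 0.12·19 = 18.52
CE = (18.52)² = 342.9904

$342.99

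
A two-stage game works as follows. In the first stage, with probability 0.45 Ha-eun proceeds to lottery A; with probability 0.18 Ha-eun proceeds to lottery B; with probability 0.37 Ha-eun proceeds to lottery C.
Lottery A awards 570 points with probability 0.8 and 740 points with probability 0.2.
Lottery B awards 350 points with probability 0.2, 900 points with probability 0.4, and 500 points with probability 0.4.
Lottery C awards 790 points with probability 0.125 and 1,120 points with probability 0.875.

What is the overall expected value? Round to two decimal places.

784.34 points

EV(A) = 0.8 × 570 + 0.2 × 740 = 456 + 148 = 604
EV(B) = 0.2 × 350 + 0.4 × 900 + 0.4 × 500 = 70 + 360 + 200 = 630
EV(C) = 0.125 × 790 + 0.875 × 1120 = 98.75 + 980 = 1078.75
Overall = 0.45 × 604 + 0.18 × 630 + 0.37 × 1078.75 = 271.8 + 113.4 + 399.1375 = 784.3375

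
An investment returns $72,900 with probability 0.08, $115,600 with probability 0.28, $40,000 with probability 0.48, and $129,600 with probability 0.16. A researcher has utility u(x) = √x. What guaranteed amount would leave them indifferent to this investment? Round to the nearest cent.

E[u] = 0.08·√72900 + 0.28·√115600 + 0.48·√40000 + 0.16·√129600 = 0.08·270 + 0.28·340 + 0.48·200 + 0.16·360 = 270.4
CE = (270.4)² = 73116.16

$73,116.16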